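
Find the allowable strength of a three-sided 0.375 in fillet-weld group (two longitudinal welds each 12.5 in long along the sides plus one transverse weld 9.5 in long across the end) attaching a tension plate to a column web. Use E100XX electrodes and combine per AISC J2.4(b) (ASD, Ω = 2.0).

R_n/Ω ≈ 282 kips

E100XX → F_EXX = 100 ksi.
t_e = 0.707 × 0.375 = 0.2651 in.
R_nwl = 0.6 × 100 × 0.2651 × 25 = 397.7 kips (longitudinal, 2 welds).
R_nwt = 0.6 × 100 × 0.2651 × 9.5 = 151.1 kips (transverse, base value).
(i) R_nwl + R_nwt = 548.8 kips; (ii) 0.85 R_nwl + 1.5 R_nwt = 564.7 kips.
R_n = max = 564.7 kips [governs: (ii)]; R_n/Ω = 282.4 kips.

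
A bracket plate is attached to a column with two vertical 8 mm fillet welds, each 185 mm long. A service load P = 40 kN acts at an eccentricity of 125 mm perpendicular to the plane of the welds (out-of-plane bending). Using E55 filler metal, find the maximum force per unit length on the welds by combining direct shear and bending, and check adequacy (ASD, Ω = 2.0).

E55XX → F_EXX = 550 MPa.
L_w = 2 × 185 = 370 mm; section modulus (unit throat) S = 2 × L²/6 = 11410 mm².
Direct shear f_v = P/L_w = 40×10³/370 = 108.1 N/mm.
Moment M = P × e = 40×10³ × 125 = 5000000 N·mm; bending f_b = M/S = 438.3 N/mm.
f_max = √(f_v² + f_b²) = √(108.1² + 438.3²) = 451.4 N/mm.
r_n/Ω = (1/2.0) × 0.6 × 550 × (0.707 × 8) = 933.2 N/mm → adequate.

f_max ≈ 451 N/mm; adequate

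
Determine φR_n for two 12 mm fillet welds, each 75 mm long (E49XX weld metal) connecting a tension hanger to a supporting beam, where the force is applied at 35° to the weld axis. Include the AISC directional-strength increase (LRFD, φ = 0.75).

φR_n ≈ 342 kN

E49XX → F_EXX = 490 MPa.
t_e = 0.707 × 12 = 8.484 mm; A_we = 8.484 × 150 = 1273 mm².
Directional factor: 1.0 + 0.5 sin^1.5(35°) = 1.217.
F_nw = 0.6 × 490 × 1.217 = 357.9 MPa.
φR_n = 0.75 × 357.9 × 1273 × 10⁻³ = 341.6 kN.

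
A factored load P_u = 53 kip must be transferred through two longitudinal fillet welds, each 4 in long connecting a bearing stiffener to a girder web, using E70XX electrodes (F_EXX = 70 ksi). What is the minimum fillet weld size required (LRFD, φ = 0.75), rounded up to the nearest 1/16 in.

w = 5/16 in

Total weld length L = 8 in.
Required throat t_e = P_u / (φ × 0.6 F_EXX × L) = 53 / (0.75 × 0.6 × 70 × 8) = 0.2103 in.
Required leg w = t_e / 0.707 = 0.2975 in → use 5/16 in.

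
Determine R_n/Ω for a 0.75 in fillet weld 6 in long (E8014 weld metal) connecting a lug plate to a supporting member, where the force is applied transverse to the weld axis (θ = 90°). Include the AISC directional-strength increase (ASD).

R_n/Ω ≈ 115 kips

E80XX → F_EXX = 80 ksi.
t_e = 0.707 × 0.75 = 0.5302 in; A_we = 0.5302 × 6 = 3.181 in².
Directional factor: 1.0 + 0.5 sin^1.5(90°) = 1.5.
F_nw = 0.6 × 80 × 1.5 = 72 ksi.
R_n/Ω = (72 × 3.181) / 2.0 = 114.5 kips.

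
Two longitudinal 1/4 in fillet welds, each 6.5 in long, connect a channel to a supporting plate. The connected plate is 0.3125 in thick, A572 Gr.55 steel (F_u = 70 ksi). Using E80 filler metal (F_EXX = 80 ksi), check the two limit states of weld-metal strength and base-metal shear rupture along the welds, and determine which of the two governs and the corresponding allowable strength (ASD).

t_e = 0.707 × 0.25 = 0.1767 in; L = 13 in.
Weld metal: R_n/Ω = (1/2.0) × 0.6 × 80 × 0.1767 × 13 = 55.15 kip.
Base metal (shear rupture): R_n/Ω = (1/2.0) × 0.6 × 70 × 0.3125 × 13 = 85.31 kip.
Governing: weld metal.

R_n/Ω ≈ 55.1 kip (weld metal governs)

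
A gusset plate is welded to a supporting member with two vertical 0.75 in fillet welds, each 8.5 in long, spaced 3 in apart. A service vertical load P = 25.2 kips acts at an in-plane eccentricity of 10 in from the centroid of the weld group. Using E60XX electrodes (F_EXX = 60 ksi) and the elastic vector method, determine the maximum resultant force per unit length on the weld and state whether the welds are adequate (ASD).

f_max ≈ 8.68 kip/in; adequate

Total weld length L_w = 17 in. Treat welds as unit-width lines.
Polar moment about centroid: J = 2[d³/12 + d(b/2)²] = 2[8.5³/12 + 8.5×1.5²] = 140.6 in³.
Direct shear f_v = P/L_w = 25.2 / 17 = 1.482 kip/in (vertical).
Torsion M = P·e = 25.2 × 10 = 252 kip·in.
Critical point at (x, y) = (1.5, 4.25) from centroid. f_tx = M·y/J = 7.617 kip/in; f_ty = M·x/J = 2.688 kip/in.
Resultant f_max = √[f_tx² + (f_v + f_ty)²] = √[7.617² + (1.482 + 2.688)²] = 8.684 kip/in.
Capacity per unit length: r_n/Ω = (1/2.0) × 0.6 × 60 × (0.707 × 0.75) = 9.544 kip/in.
8.684 ≤ 9.544 → adequate.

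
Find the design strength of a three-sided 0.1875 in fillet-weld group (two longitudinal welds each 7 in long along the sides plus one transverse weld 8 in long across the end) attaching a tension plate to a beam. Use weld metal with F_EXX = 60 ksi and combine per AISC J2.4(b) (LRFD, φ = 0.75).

t_e = 0.707 × 0.1875 = 0.1326 in.
R_nwl = 0.6 × 60 × 0.1326 × 14 = 66.81 kips (longitudinal, 2 welds).
R_nwt = 0.6 × 60 × 0.1326 × 8 = 38.18 kips (transverse, base value).
(i) R_nwl + R_nwt = 105 kips; (ii) 0.85 R_nwl + 1.5 R_nwt = 114.1 kips.
R_n = max = 114.1 kips [governs: (ii)]; φR_n = 85.54 kips.

φR_n ≈ 85.5 kips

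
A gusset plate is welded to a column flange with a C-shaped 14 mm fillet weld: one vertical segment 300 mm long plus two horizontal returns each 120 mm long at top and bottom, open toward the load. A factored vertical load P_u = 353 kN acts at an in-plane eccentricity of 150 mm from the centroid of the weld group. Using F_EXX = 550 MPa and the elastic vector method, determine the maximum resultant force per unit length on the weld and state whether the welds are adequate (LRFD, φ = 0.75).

Total weld length L_w = 540 mm. Treat welds as unit-width lines.
Centroid: x̄ = 2×120×60 / 540 = 26.67 mm from the vertical weld.
Polar moment about centroid: J = I_x + I_y = [300³/12 + 2×120×150²] + [300×26.67² + 2(120³/12 + 120×33.33²)] = 8418000 mm³.
Direct shear f_v = P/L_w = 353×10³ / 540 = 653.7 N/mm (vertical).
Torsion M = P·e = 353×10³ × 150 = 52950000 N·mm.
Critical point at (x, y) = (93.33, 150) from centroid. f_tx = M·y/J = 943.5 N/mm; f_ty = M·x/J = 587.1 N/mm.
Resultant f_max = √[f_tx² + (f_v + f_ty)²] = √[943.5² + (653.7 + 587.1)²] = 1559 N/mm.
Capacity per unit length: φr_n = 0.75 × 0.6 × 550 × (0.707 × 14) = 2450 N/mm.
1559 ≤ 2450 → adequate.

f_max ≈ 1560 N/mm; adequate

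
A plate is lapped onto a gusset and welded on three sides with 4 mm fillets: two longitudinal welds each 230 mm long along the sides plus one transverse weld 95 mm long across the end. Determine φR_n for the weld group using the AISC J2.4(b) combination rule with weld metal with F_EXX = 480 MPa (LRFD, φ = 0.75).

t_e = 0.707 × 4 = 2.828 mm.
R_nwl = 0.6 × 480 × 2.828 × 460 × 10⁻³ = 374.7 kN (longitudinal, 2 welds).
R_nwt = 0.6 × 480 × 2.828 × 95 × 10⁻³ = 77.37 kN (transverse, base value).
(i) R_nwl + R_nwt = 452 kN; (ii) 0.85 R_nwl + 1.5 R_nwt = 434.5 kN.
R_n = max = 452 kN [governs: (i)]; φR_n = 339 kN.

φR_n ≈ 339 kN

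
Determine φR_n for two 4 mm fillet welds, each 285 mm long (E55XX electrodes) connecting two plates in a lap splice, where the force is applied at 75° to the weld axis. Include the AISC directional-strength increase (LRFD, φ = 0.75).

E55XX → F_EXX = 550 MPa.
t_e = 0.707 × 4 = 2.828 mm; A_we = 2.828 × 570 = 1612 mm².
Directional factor: 1.0 + 0.5 sin^1.5(75°) = 1.475.
F_nw = 0.6 × 550 × 1.475 = 486.6 MPa.
φR_n = 0.75 × 486.6 × 1612 × 10⁻³ = 588.3 kN.

φR_n ≈ 588 kN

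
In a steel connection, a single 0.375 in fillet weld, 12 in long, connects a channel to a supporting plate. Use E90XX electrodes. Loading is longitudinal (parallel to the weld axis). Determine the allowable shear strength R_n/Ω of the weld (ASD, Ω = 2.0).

R_n/Ω ≈ 85.9 kips

E90XX → F_EXX = 90 ksi.
Effective throat t_e = 0.707 × 0.375 = 0.2651 in.
Total length L = 12 in; A_we = 0.2651 × 12 = 3.181 in².
F_nw = 0.6 F_EXX = 0.6 × 90 = 54 ksi.
R_n = 54 × 3.181 = 171.8 kips; R_n/Ω = 171.8/2.0 = 85.9 kips.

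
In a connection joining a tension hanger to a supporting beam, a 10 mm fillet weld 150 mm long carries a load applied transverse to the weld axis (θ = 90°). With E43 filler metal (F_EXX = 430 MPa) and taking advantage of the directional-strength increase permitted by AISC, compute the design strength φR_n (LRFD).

t_e = 0.707 × 10 = 7.07 mm; A_we = 7.07 × 150 = 1060 mm².
Directional factor: 1.0 + 0.5 sin^1.5(90°) = 1.5.
F_nw = 0.6 × 430 × 1.5 = 387 MPa.
φR_n = 0.75 × 387 × 1060 × 10⁻³ = 307.8 kN.

φR_n ≈ 308 kN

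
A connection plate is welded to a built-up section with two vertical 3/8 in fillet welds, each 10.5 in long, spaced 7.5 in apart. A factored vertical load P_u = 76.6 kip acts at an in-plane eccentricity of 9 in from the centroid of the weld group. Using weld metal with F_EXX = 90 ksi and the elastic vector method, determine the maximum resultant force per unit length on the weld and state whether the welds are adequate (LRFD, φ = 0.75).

Total weld length L_w = 21 in. Treat welds as unit-width lines.
Polar moment about centroid: J = 2[d³/12 + d(b/2)²] = 2[10.5³/12 + 10.5×3.75²] = 488.2 in³.
Direct shear f_v = P/L_w = 76.6 / 21 = 3.648 kip/in (vertical).
Torsion M = P·e = 76.6 × 9 = 689.4 kip·in.
Critical point at (x, y) = (3.75, 5.25) from centroid. f_tx = M·y/J = 7.413 kip/in; f_ty = M·x/J = 5.295 kip/in.
Resultant f_max = √[f_tx² + (f_v + f_ty)²] = √[7.413² + (3.648 + 5.295)²] = 11.62 kip/in.
Capacity per unit length: φr_n = 0.75 × 0.6 × 90 × (0.707 × 0.375) = 10.74 kip/in.
11.62 > 10.74 → NOT adequate.

f_max ≈ 11.6 kip/in; NOT adequate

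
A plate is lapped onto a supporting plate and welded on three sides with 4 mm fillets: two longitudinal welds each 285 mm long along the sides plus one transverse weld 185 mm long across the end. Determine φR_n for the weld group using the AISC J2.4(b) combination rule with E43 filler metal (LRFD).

φR_n ≈ 417 kN

E43XX → F_EXX = 430 MPa.
t_e = 0.707 × 4 = 2.828 mm.
R_nwl = 0.6 × 430 × 2.828 × 570 × 10⁻³ = 415.9 kN (longitudinal, 2 welds).
R_nwt = 0.6 × 430 × 2.828 × 185 × 10⁻³ = 135 kN (transverse, base value).
(i) R_nwl + R_nwt = 550.9 kN; (ii) 0.85 R_nwl + 1.5 R_nwt = 556 kN.
R_n = max = 556 kN [governs: (ii)]; φR_n = 417 kN.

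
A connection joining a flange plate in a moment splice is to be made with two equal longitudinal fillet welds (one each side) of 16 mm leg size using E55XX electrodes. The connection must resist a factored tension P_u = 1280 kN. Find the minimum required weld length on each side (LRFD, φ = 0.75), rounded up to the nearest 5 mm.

L = 230 mm on each side

E55XX → F_EXX = 550 MPa.
Throat t_e = 0.707 × 16 = 11.31 mm.
φr_n = 0.75 × 0.6 × 550 × 11.31 × 10⁻³ = 2.8 kN/mm.
L_req = P_u / φr_n = 1280 / 2.8 = 457.2 mm total.
Per side: 457.2 / 2 = 228.6 mm.
Round up → use L = 230 mm on each side.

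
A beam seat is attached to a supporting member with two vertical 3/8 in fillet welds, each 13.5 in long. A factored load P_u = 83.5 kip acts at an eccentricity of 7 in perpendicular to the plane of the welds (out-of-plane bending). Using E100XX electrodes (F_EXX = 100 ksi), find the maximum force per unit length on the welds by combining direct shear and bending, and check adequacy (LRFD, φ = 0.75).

L_w = 2 × 13.5 = 27 in; section modulus (unit throat) S = 2 × L²/6 = 60.75 in².
Direct shear f_v = P/L_w = 83.5/27 = 3.093 kip/in.
Moment M = P × e = 83.5 × 7 = 584.5 kip·in; bending f_b = M/S = 9.621 kip/in.
f_max = √(f_v² + f_b²) = √(3.093² + 9.621²) = 10.11 kip/in.
φr_n = 0.75 × 0.6 × 100 × (0.707 × 0.375) = 11.93 kip/in → adequate.

f_max ≈ 10.1 kip/in; adequate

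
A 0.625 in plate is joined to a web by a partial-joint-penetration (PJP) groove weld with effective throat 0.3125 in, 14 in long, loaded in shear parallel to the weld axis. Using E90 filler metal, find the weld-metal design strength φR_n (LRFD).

E90XX → F_EXX = 90 ksi.
Effective throat (given) t_e = 0.3125 in.
A_we = 0.3125 × 14 = 4.375 in².
F_nw = 0.6 F_EXX = 54 ksi.
φR_n = 0.75 × 54 × 4.375 = 177.2 kip.

φR_n ≈ 177 kip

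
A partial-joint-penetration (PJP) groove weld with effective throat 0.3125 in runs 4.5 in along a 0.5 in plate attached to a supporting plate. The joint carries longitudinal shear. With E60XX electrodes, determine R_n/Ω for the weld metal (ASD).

R_n/Ω ≈ 25.3 kips

E60XX → F_EXX = 60 ksi.
Effective throat (given) t_e = 0.3125 in.
A_we = 0.3125 × 4.5 = 1.406 in².
F_nw = 0.6 F_EXX = 36 ksi.
R_n/Ω = (36 × 1.406) / 2.0 = 25.31 kips.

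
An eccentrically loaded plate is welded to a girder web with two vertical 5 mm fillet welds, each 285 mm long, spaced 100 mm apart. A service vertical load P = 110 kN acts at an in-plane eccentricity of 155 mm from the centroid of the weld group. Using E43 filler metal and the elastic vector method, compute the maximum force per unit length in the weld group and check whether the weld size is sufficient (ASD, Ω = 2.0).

f_max ≈ 581 N/mm; NOT adequate

E43XX → F_EXX = 430 MPa.
Total weld length L_w = 570 mm. Treat welds as unit-width lines.
Polar moment about centroid: J = 2[d³/12 + d(b/2)²] = 2[285³/12 + 285×50²] = 5283000 mm³.
Direct shear f_v = P/L_w = 110×10³ / 570 = 193 N/mm (vertical).
Torsion M = P·e = 110×10³ × 155 = 17050000 N·mm.
Critical point at (x, y) = (50, 142.5) from centroid. f_tx = M·y/J = 459.9 N/mm; f_ty = M·x/J = 161.4 N/mm.
Resultant f_max = √[f_tx² + (f_v + f_ty)²] = √[459.9² + (193 + 161.4)²] = 580.6 N/mm.
Capacity per unit length: r_n/Ω = (1/2.0) × 0.6 × 430 × (0.707 × 5) = 456 N/mm.
580.6 > 456 → NOT adequate.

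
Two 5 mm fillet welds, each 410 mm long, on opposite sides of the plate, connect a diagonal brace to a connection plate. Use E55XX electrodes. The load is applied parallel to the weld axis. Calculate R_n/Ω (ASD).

E55XX → F_EXX = 550 MPa.
Effective throat t_e = 0.707 × 5 = 3.535 mm.
Total length L = 820 mm; A_we = 3.535 × 820 = 2899 mm².
F_nw = 0.6 F_EXX = 0.6 × 550 = 330 MPa.
R_n = 330 × 2899 × 10⁻³ = 956.6 kN; R_n/Ω = 956.6/2.0 = 478.3 kN.

R_n/Ω ≈ 478 kN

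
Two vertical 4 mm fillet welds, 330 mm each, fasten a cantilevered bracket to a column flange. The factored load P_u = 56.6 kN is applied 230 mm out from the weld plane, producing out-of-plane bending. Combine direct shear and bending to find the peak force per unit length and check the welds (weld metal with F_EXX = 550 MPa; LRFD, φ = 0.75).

f_max ≈ 369 N/mm; adequate

L_w = 2 × 330 = 660 mm; section modulus (unit throat) S = 2 × L²/6 = 36300 mm².
Direct shear f_v = P/L_w = 56.6×10³/660 = 85.76 N/mm.
Moment M = P × e = 56.6×10³ × 230 = 13018000 N·mm; bending f_b = M/S = 358.6 N/mm.
f_max = √(f_v² + f_b²) = √(85.76² + 358.6²) = 368.7 N/mm.
φr_n = 0.75 × 0.6 × 550 × (0.707 × 4) = 699.9 N/mm → adequate.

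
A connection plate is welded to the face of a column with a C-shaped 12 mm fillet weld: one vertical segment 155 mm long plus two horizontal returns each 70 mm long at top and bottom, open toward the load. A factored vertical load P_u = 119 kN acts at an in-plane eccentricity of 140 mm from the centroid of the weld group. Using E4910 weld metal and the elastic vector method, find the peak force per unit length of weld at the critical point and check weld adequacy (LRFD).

E49XX → F_EXX = 490 MPa.
Total weld length L_w = 295 mm. Treat welds as unit-width lines.
Centroid: x̄ = 2×70×35 / 295 = 16.61 mm from the vertical weld.
Polar moment about centroid: J = I_x + I_y = [155³/12 + 2×70×77.5²] + [155×16.61² + 2(70³/12 + 70×18.39²)] = 1298000 mm³.
Direct shear f_v = P/L_w = 119×10³ / 295 = 403.4 N/mm (vertical).
Torsion M = P·e = 119×10³ × 140 = 16660000 N·mm.
Critical point at (x, y) = (53.39, 77.5) from centroid. f_tx = M·y/J = 994.4 N/mm; f_ty = M·x/J = 685 N/mm.
Resultant f_max = √[f_tx² + (f_v + f_ty)²] = √[994.4² + (403.4 + 685)²] = 1474 N/mm.
Capacity per unit length: φr_n = 0.75 × 0.6 × 490 × (0.707 × 12) = 1871 N/mm.
1474 ≤ 1871 → adequate.

f_max ≈ 1470 N/mm; adequate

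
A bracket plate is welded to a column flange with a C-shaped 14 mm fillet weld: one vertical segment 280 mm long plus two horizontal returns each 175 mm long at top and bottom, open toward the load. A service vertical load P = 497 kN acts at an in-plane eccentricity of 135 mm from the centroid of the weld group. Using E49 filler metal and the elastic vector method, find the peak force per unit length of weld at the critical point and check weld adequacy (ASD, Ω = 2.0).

f_max ≈ 1800 N/mm; NOT adequate

E49XX → F_EXX = 490 MPa.
Total weld length L_w = 630 mm. Treat welds as unit-width lines.
Centroid: x̄ = 2×175×87.5 / 630 = 48.61 mm from the vertical weld.
Polar moment about centroid: J = I_x + I_y = [280³/12 + 2×175×140²] + [280×48.61² + 2(175³/12 + 175×38.89²)] = 10770000 mm³.
Direct shear f_v = P/L_w = 497×10³ / 630 = 788.9 N/mm (vertical).
Torsion M = P·e = 497×10³ × 135 = 67095000 N·mm.
Critical point at (x, y) = (126.4, 140) from centroid. f_tx = M·y/J = 871.9 N/mm; f_ty = M·x/J = 787.1 N/mm.
Resultant f_max = √[f_tx² + (f_v + f_ty)²] = √[871.9² + (788.9 + 787.1)²] = 1801 N/mm.
Capacity per unit length: r_n/Ω = (1/2.0) × 0.6 × 490 × (0.707 × 14) = 1455 N/mm.
1801 > 1455 → NOT adequate.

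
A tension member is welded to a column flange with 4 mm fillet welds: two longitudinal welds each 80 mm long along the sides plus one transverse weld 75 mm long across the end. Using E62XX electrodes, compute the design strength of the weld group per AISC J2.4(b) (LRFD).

E62XX → F_EXX = 620 MPa.
t_e = 0.707 × 4 = 2.828 mm.
R_nwl = 0.6 × 620 × 2.828 × 160 × 10⁻³ = 168.3 kN (longitudinal, 2 welds).
R_nwt = 0.6 × 620 × 2.828 × 75 × 10⁻³ = 78.9 kN (transverse, base value).
(i) R_nwl + R_nwt = 247.2 kN; (ii) 0.85 R_nwl + 1.5 R_nwt = 261.4 kN.
R_n = max = 261.4 kN [governs: (ii)]; φR_n = 196.1 kN.

φR_n ≈ 196 kN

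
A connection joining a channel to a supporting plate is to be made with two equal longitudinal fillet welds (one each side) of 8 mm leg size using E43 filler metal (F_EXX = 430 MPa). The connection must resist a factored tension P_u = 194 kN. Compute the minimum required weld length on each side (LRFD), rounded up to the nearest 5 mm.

L = 90 mm on each side

Throat t_e = 0.707 × 8 = 5.656 mm.
φr_n = 0.75 × 0.6 × 430 × 5.656 × 10⁻³ = 1.094 kN/mm.
L_req = P_u / φr_n = 194 / 1.094 = 177.3 mm total.
Per side: 177.3 / 2 = 88.63 mm.
Round up → use L = 90 mm on each side.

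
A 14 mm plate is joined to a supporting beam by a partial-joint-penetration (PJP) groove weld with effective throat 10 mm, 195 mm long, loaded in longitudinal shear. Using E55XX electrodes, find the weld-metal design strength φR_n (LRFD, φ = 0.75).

E55XX → F_EXX = 550 MPa.
Effective throat (given) t_e = 10 mm.
A_we = 10 × 195 = 1950 mm².
F_nw = 0.6 F_EXX = 330 MPa.
φR_n = 0.75 × 330 × 1950 × 10⁻³ = 482.6 kN.

φR_n ≈ 483 kN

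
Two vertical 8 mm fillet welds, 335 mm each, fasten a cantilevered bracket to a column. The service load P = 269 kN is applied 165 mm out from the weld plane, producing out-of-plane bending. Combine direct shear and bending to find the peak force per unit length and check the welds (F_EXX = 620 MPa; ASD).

L_w = 2 × 335 = 670 mm; section modulus (unit throat) S = 2 × L²/6 = 37410 mm².
Direct shear f_v = P/L_w = 269×10³/670 = 401.5 N/mm.
Moment M = P × e = 269×10³ × 165 = 44385000 N·mm; bending f_b = M/S = 1187 N/mm.
f_max = √(f_v² + f_b²) = √(401.5² + 1187²) = 1253 N/mm.
r_n/Ω = (1/2.0) × 0.6 × 620 × (0.707 × 8) = 1052 N/mm → NOT adequate.

f_max ≈ 1250 N/mm; NOT adequate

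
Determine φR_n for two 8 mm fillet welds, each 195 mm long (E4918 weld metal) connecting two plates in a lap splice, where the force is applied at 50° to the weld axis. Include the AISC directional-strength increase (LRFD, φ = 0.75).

E49XX → F_EXX = 490 MPa.
t_e = 0.707 × 8 = 5.656 mm; A_we = 5.656 × 390 = 2206 mm².
Directional factor: 1.0 + 0.5 sin^1.5(50°) = 1.335.
F_nw = 0.6 × 490 × 1.335 = 392.6 MPa.
φR_n = 0.75 × 392.6 × 2206 × 10⁻³ = 649.4 kN.

φR_n ≈ 649 kN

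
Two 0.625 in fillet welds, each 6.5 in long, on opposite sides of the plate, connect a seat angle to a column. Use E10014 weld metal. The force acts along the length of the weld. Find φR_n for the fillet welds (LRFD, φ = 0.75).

E100XX → F_EXX = 100 ksi.
Effective throat t_e = 0.707 × 0.625 = 0.4419 in.
Total length L = 13 in; A_we = 0.4419 × 13 = 5.744 in².
F_nw = 0.6 F_EXX = 0.6 × 100 = 60 ksi.
φR_n = 0.75 × 60 × 5.744 = 258.5 kips.

φR_n ≈ 258 kips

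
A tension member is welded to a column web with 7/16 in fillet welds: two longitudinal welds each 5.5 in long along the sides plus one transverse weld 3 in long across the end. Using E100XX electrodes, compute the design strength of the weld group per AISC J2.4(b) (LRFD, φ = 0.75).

φR_n ≈ 195 kips

E100XX → F_EXX = 100 ksi.
t_e = 0.707 × 0.4375 = 0.3093 in.
R_nwl = 0.6 × 100 × 0.3093 × 11 = 204.1 kips (longitudinal, 2 welds).
R_nwt = 0.6 × 100 × 0.3093 × 3 = 55.68 kips (transverse, base value).
(i) R_nwl + R_nwt = 259.8 kips; (ii) 0.85 R_nwl + 1.5 R_nwt = 257 kips.
R_n = max = 259.8 kips [governs: (i)]; φR_n = 194.9 kips.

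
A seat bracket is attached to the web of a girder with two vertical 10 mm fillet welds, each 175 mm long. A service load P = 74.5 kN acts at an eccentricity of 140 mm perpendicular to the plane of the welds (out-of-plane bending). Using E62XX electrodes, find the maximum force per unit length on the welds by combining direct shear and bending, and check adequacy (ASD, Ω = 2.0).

E62XX → F_EXX = 620 MPa.
L_w = 2 × 175 = 350 mm; section modulus (unit throat) S = 2 × L²/6 = 10210 mm².
Direct shear f_v = P/L_w = 74.5×10³/350 = 212.9 N/mm.
Moment M = P × e = 74.5×10³ × 140 = 10430000 N·mm; bending f_b = M/S = 1022 N/mm.
f_max = √(f_v² + f_b²) = √(212.9² + 1022²) = 1044 N/mm.
r_n/Ω = (1/2.0) × 0.6 × 620 × (0.707 × 10) = 1315 N/mm → adequate.

f_max ≈ 1040 N/mm; adequate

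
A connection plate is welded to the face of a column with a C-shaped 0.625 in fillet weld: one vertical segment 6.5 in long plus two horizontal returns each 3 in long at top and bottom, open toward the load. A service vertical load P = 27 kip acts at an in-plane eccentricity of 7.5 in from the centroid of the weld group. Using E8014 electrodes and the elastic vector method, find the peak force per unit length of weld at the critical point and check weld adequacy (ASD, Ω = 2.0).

E80XX → F_EXX = 80 ksi.
Total weld length L_w = 12.5 in. Treat welds as unit-width lines.
Centroid: x̄ = 2×3×1.5 / 12.5 = 0.72 in from the vertical weld.
Polar moment about centroid: J = I_x + I_y = [6.5³/12 + 2×3×3.25²] + [6.5×0.72² + 2(3³/12 + 3×0.78²)] = 97.78 in³.
Direct shear f_v = P/L_w = 27 / 12.5 = 2.16 kip/in (vertical).
Torsion M = P·e = 27 × 7.5 = 202.5 kip·in.
Critical point at (x, y) = (2.28, 3.25) from centroid. f_tx = M·y/J = 6.731 kip/in; f_ty = M·x/J = 4.722 kip/in.
Resultant f_max = √[f_tx² + (f_v + f_ty)²] = √[6.731² + (2.16 + 4.722)²] = 9.626 kip/in.
Capacity per unit length: r_n/Ω = (1/2.0) × 0.6 × 80 × (0.707 × 0.625) = 10.6 kip/in.
9.626 ≤ 10.6 → adequate.

f_max ≈ 9.63 kip/in; adequate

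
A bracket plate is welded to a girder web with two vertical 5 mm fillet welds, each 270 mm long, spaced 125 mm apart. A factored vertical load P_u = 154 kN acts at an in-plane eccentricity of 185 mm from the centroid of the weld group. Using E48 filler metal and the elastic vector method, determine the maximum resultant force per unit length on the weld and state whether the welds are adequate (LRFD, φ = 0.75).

f_max ≈ 942 N/mm; NOT adequate

E48XX → F_EXX = 480 MPa.
Total weld length L_w = 540 mm. Treat welds as unit-width lines.
Polar moment about centroid: J = 2[d³/12 + d(b/2)²] = 2[270³/12 + 270×62.5²] = 5390000 mm³.
Direct shear f_v = P/L_w = 154×10³ / 540 = 285.2 N/mm (vertical).
Torsion M = P·e = 154×10³ × 185 = 28490000 N·mm.
Critical point at (x, y) = (62.5, 135) from centroid. f_tx = M·y/J = 713.6 N/mm; f_ty = M·x/J = 330.4 N/mm.
Resultant f_max = √[f_tx² + (f_v + f_ty)²] = √[713.6² + (285.2 + 330.4)²] = 942.4 N/mm.
Capacity per unit length: φr_n = 0.75 × 0.6 × 480 × (0.707 × 5) = 763.6 N/mm.
942.4 > 763.6 → NOT adequate.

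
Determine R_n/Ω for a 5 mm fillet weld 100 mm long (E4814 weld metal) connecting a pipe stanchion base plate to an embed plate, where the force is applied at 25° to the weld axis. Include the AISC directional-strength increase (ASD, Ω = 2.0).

R_n/Ω ≈ 57.9 kN

E48XX → F_EXX = 480 MPa.
t_e = 0.707 × 5 = 3.535 mm; A_we = 3.535 × 100 = 353.5 mm².
Directional factor: 1.0 + 0.5 sin^1.5(25°) = 1.137.
F_nw = 0.6 × 480 × 1.137 = 327.6 MPa.
R_n/Ω = (327.6 × 353.5) / 2.0 × 10⁻³ = 57.9 kN.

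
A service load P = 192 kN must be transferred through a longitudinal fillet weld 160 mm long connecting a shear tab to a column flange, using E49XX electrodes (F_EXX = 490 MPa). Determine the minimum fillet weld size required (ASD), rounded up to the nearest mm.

Total weld length L = 160 mm.
Required throat t_e = P × Ω / (0.6 F_EXX × L) = 192 × 2.0 / (0.6 × 490 × 160 × 10⁻³) = 8.163 mm.
Required leg w = t_e / 0.707 = 11.55 mm → use 12 mm.

w = 12 mm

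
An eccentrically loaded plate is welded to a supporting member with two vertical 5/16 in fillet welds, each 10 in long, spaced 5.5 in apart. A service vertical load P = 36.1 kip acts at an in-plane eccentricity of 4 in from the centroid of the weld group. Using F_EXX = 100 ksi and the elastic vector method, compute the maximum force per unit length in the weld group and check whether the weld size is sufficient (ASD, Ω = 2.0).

f_max ≈ 3.81 kip/in; adequate

Total weld length L_w = 20 in. Treat welds as unit-width lines.
Polar moment about centroid: J = 2[d³/12 + d(b/2)²] = 2[10³/12 + 10×2.75²] = 317.9 in³.
Direct shear f_v = P/L_w = 36.1 / 20 = 1.805 kip/in (vertical).
Torsion M = P·e = 36.1 × 4 = 144.4 kip·in.
Critical point at (x, y) = (2.75, 5) from centroid. f_tx = M·y/J = 2.271 kip/in; f_ty = M·x/J = 1.249 kip/in.
Resultant f_max = √[f_tx² + (f_v + f_ty)²] = √[2.271² + (1.805 + 1.249)²] = 3.806 kip/in.
Capacity per unit length: r_n/Ω = (1/2.0) × 0.6 × 100 × (0.707 × 0.3125) = 6.628 kip/in.
3.806 ≤ 6.628 → adequate.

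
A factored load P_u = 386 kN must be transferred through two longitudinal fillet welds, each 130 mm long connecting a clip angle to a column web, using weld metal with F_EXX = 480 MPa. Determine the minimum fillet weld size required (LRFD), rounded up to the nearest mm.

Total weld length L = 260 mm.
Required throat t_e = P_u / (φ × 0.6 F_EXX × L) = 386 / (0.75 × 0.6 × 480 × 260 × 10⁻³) = 6.873 mm.
Required leg w = t_e / 0.707 = 9.722 mm → use 10 mm.

w = 10 mm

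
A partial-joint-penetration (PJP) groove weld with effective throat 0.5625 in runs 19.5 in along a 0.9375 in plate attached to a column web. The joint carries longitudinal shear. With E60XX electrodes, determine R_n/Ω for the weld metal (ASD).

E60XX → F_EXX = 60 ksi.
Effective throat (given) t_e = 0.5625 in.
A_we = 0.5625 × 19.5 = 10.97 in².
F_nw = 0.6 F_EXX = 36 ksi.
R_n/Ω = (36 × 10.97) / 2.0 = 197.4 kip.

R_n/Ω ≈ 197 kip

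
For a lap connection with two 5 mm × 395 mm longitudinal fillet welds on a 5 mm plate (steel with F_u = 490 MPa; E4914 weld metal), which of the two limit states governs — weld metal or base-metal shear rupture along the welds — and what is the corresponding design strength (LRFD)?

φR_n ≈ 616 kN (weld metal governs)

E49XX → F_EXX = 490 MPa.
t_e = 0.707 × 5 = 3.535 mm; L = 790 mm.
Weld metal: φR_n = 0.75 × 0.6 × 490 × 3.535 × 790 × 10⁻³ = 615.8 kN.
Base metal (shear rupture): φR_n = 0.75 × 0.6 × 490 × 5 × 790 × 10⁻³ = 871 kN.
Governing: weld metal.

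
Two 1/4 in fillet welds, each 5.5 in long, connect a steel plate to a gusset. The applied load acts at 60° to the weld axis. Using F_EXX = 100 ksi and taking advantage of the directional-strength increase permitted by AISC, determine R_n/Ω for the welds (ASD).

t_e = 0.707 × 0.25 = 0.1767 in; A_we = 0.1767 × 11 = 1.944 in².
Directional factor: 1.0 + 0.5 sin^1.5(60°) = 1.403.
F_nw = 0.6 × 100 × 1.403 = 84.18 ksi.
R_n/Ω = (84.18 × 1.944) / 2.0 = 81.83 kips.

R_n/Ω ≈ 81.8 kips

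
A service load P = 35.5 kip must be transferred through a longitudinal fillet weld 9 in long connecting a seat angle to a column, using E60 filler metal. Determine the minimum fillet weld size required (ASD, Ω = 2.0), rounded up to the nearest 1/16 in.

E60XX → F_EXX = 60 ksi.
Total weld length L = 9 in.
Required throat t_e = P × Ω / (0.6 F_EXX × L) = 35.5 × 2.0 / (0.6 × 60 × 9) = 0.2191 in.
Required leg w = t_e / 0.707 = 0.31 in → use 5/16 in.

w = 5/16 in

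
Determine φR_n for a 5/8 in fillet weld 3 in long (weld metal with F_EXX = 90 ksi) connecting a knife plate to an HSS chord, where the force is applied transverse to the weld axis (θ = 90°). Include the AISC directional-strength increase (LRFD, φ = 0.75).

t_e = 0.707 × 0.625 = 0.4419 in; A_we = 0.4419 × 3 = 1.326 in².
Directional factor: 1.0 + 0.5 sin^1.5(90°) = 1.5.
F_nw = 0.6 × 90 × 1.5 = 81 ksi.
φR_n = 0.75 × 81 × 1.326 = 80.53 kip.

φR_n ≈ 80.5 kip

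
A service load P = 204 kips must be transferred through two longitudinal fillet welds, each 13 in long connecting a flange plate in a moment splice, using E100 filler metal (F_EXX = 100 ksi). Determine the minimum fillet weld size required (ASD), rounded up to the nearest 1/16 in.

w = 3/8 in

Total weld length L = 26 in.
Required throat t_e = P × Ω / (0.6 F_EXX × L) = 204 × 2.0 / (0.6 × 100 × 26) = 0.2615 in.
Required leg w = t_e / 0.707 = 0.3699 in → use 3/8 in.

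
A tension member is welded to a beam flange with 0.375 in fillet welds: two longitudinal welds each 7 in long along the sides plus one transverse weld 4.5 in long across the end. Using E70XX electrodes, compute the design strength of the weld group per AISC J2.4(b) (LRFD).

φR_n ≈ 156 kips

E70XX → F_EXX = 70 ksi.
t_e = 0.707 × 0.375 = 0.2651 in.
R_nwl = 0.6 × 70 × 0.2651 × 14 = 155.9 kips (longitudinal, 2 welds).
R_nwt = 0.6 × 70 × 0.2651 × 4.5 = 50.11 kips (transverse, base value).
(i) R_nwl + R_nwt = 206 kips; (ii) 0.85 R_nwl + 1.5 R_nwt = 207.7 kips.
R_n = max = 207.7 kips [governs: (ii)]; φR_n = 155.8 kips.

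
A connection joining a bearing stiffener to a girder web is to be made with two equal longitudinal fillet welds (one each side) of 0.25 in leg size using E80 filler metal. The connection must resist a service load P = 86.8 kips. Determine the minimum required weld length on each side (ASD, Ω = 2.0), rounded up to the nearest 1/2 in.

L = 10.5 in on each side

E80XX → F_EXX = 80 ksi.
Throat t_e = 0.707 × 0.25 = 0.1767 in.
r_n/Ω = (0.6 × 80 × 0.1767) / 2.0 = 4.242 kip/in.
L_req = P / (r_n/Ω) = 86.8 / 4.242 = 20.46 in total.
Per side: 20.46 / 2 = 10.23 in.
Round up → use L = 10.5 in on each side.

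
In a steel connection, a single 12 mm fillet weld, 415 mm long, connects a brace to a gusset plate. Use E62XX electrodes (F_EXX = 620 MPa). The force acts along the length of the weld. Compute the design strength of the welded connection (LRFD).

Effective throat t_e = 0.707 × 12 = 8.484 mm.
Total length L = 415 mm; A_we = 8.484 × 415 = 3521 mm².
F_nw = 0.6 F_EXX = 0.6 × 620 = 372 MPa.
φR_n = 0.75 × 372 × 3521 × 10⁻³ = 982.3 kN.

φR_n ≈ 982 kN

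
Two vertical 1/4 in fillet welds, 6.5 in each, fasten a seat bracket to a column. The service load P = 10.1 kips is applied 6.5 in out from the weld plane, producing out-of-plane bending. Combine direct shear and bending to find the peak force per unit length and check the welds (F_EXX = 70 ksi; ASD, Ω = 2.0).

f_max ≈ 4.73 kip/in; NOT adequate

L_w = 2 × 6.5 = 13 in; section modulus (unit throat) S = 2 × L²/6 = 14.08 in².
Direct shear f_v = P/L_w = 10.1/13 = 0.7769 kip/in.
Moment M = P × e = 10.1 × 6.5 = 65.65 kip·in; bending f_b = M/S = 4.662 kip/in.
f_max = √(f_v² + f_b²) = √(0.7769² + 4.662²) = 4.726 kip/in.
r_n/Ω = (1/2.0) × 0.6 × 70 × (0.707 × 0.25) = 3.712 kip/in → NOT adequate.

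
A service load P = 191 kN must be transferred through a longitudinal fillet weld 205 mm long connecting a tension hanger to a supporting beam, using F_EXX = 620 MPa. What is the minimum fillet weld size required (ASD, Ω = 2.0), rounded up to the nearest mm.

Total weld length L = 205 mm.
Required throat t_e = P × Ω / (0.6 F_EXX × L) = 191 × 2.0 / (0.6 × 620 × 205 × 10⁻³) = 5.009 mm.
Required leg w = t_e / 0.707 = 7.085 mm → use 8 mm.

w = 8 mm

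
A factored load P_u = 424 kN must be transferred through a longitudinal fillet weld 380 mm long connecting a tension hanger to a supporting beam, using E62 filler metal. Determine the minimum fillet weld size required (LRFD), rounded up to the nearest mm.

E62XX → F_EXX = 620 MPa.
Total weld length L = 380 mm.
Required throat t_e = P_u / (φ × 0.6 F_EXX × L) = 424 / (0.75 × 0.6 × 620 × 380 × 10⁻³) = 3.999 mm.
Required leg w = t_e / 0.707 = 5.657 mm → use 6 mm.

w = 6 mm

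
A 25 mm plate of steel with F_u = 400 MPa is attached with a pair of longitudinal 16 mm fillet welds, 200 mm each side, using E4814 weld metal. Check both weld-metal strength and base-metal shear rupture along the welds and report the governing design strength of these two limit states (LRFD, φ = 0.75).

φR_n ≈ 977 kN (weld metal governs)

E48XX → F_EXX = 480 MPa.
t_e = 0.707 × 16 = 11.31 mm; L = 400 mm.
Weld metal: φR_n = 0.75 × 0.6 × 480 × 11.31 × 400 × 10⁻³ = 977.4 kN.
Base metal (shear rupture): φR_n = 0.75 × 0.6 × 400 × 25 × 400 × 10⁻³ = 1800 kN.
Governing: weld metal.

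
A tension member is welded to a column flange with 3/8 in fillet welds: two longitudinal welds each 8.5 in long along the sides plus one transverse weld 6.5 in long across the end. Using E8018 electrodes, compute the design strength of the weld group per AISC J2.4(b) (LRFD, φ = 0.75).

E80XX → F_EXX = 80 ksi.
t_e = 0.707 × 0.375 = 0.2651 in.
R_nwl = 0.6 × 80 × 0.2651 × 17 = 216.3 kips (longitudinal, 2 welds).
R_nwt = 0.6 × 80 × 0.2651 × 6.5 = 82.72 kips (transverse, base value).
(i) R_nwl + R_nwt = 299.1 kips; (ii) 0.85 R_nwl + 1.5 R_nwt = 308 kips.
R_n = max = 308 kips [governs: (ii)]; φR_n = 231 kips.

φR_n ≈ 231 kips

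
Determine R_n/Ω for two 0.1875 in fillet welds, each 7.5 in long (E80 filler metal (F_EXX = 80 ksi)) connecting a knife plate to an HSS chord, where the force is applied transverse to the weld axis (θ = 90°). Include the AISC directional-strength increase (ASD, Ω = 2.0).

t_e = 0.707 × 0.1875 = 0.1326 in; A_we = 0.1326 × 15 = 1.988 in².
Directional factor: 1.0 + 0.5 sin^1.5(90°) = 1.5.
F_nw = 0.6 × 80 × 1.5 = 72 ksi.
R_n/Ω = (72 × 1.988) / 2.0 = 71.58 kip.

R_n/Ω ≈ 71.6 kip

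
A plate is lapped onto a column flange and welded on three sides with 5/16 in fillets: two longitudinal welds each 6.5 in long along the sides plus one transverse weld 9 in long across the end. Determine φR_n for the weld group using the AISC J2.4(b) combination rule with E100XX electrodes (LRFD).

φR_n ≈ 244 kips

E100XX → F_EXX = 100 ksi.
t_e = 0.707 × 0.3125 = 0.2209 in.
R_nwl = 0.6 × 100 × 0.2209 × 13 = 172.3 kips (longitudinal, 2 welds).
R_nwt = 0.6 × 100 × 0.2209 × 9 = 119.3 kips (transverse, base value).
(i) R_nwl + R_nwt = 291.6 kips; (ii) 0.85 R_nwl + 1.5 R_nwt = 325.4 kips.
R_n = max = 325.4 kips [governs: (ii)]; φR_n = 244.1 kips.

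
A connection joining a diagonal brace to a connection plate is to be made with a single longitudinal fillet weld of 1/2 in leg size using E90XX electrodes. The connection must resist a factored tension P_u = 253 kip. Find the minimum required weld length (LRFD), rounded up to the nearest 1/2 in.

L = 18 in

E90XX → F_EXX = 90 ksi.
Throat t_e = 0.707 × 0.5 = 0.3535 in.
φr_n = 0.75 × 0.6 × 90 × 0.3535 = 14.32 kip/in.
L_req = P_u / φr_n = 253 / 14.32 = 17.67 in total.
Round up → use L = 18 in.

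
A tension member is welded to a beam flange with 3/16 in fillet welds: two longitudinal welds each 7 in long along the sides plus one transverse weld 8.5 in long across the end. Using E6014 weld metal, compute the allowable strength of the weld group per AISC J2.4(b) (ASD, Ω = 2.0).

R_n/Ω ≈ 58.8 kip

E60XX → F_EXX = 60 ksi.
t_e = 0.707 × 0.1875 = 0.1326 in.
R_nwl = 0.6 × 60 × 0.1326 × 14 = 66.81 kip (longitudinal, 2 welds).
R_nwt = 0.6 × 60 × 0.1326 × 8.5 = 40.56 kip (transverse, base value).
(i) R_nwl + R_nwt = 107.4 kip; (ii) 0.85 R_nwl + 1.5 R_nwt = 117.6 kip.
R_n = max = 117.6 kip [governs: (ii)]; R_n/Ω = 58.82 kip.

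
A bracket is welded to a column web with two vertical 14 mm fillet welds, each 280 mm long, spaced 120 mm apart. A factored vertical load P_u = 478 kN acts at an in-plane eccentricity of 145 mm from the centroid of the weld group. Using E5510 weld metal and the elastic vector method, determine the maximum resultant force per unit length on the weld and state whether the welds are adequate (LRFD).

E55XX → F_EXX = 550 MPa.
Total weld length L_w = 560 mm. Treat welds as unit-width lines.
Polar moment about centroid: J = 2[d³/12 + d(b/2)²] = 2[280³/12 + 280×60²] = 5675000 mm³.
Direct shear f_v = P/L_w = 478×10³ / 560 = 853.6 N/mm (vertical).
Torsion M = P·e = 478×10³ × 145 = 69310000 N·mm.
Critical point at (x, y) = (60, 140) from centroid. f_tx = M·y/J = 1710 N/mm; f_ty = M·x/J = 732.8 N/mm.
Resultant f_max = √[f_tx² + (f_v + f_ty)²] = √[1710² + (853.6 + 732.8)²] = 2333 N/mm.
Capacity per unit length: φr_n = 0.75 × 0.6 × 550 × (0.707 × 14) = 2450 N/mm.
2333 ≤ 2450 → adequate.

f_max ≈ 2330 N/mm; adequate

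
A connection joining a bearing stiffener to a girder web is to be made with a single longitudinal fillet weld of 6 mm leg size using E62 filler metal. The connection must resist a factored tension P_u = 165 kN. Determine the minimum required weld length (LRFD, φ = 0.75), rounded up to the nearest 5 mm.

E62XX → F_EXX = 620 MPa.
Throat t_e = 0.707 × 6 = 4.242 mm.
φr_n = 0.75 × 0.6 × 620 × 4.242 × 10⁻³ = 1.184 kN/mm.
L_req = P_u / φr_n = 165 / 1.184 = 139.4 mm total.
Round up → use L = 140 mm.

L = 140 mm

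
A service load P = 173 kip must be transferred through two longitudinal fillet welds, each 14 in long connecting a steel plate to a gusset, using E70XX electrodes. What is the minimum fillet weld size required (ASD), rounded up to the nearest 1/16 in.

E70XX → F_EXX = 70 ksi.
Total weld length L = 28 in.
Required throat t_e = P × Ω / (0.6 F_EXX × L) = 173 × 2.0 / (0.6 × 70 × 28) = 0.2942 in.
Required leg w = t_e / 0.707 = 0.4161 in → use 7/16 in.

w = 7/16 in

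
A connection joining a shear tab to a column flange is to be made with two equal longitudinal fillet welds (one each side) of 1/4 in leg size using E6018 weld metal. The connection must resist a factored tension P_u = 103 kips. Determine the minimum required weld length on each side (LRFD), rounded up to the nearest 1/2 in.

E60XX → F_EXX = 60 ksi.
Throat t_e = 0.707 × 0.25 = 0.1767 in.
φr_n = 0.75 × 0.6 × 60 × 0.1767 = 4.772 kips/in.
L_req = P_u / φr_n = 103 / 4.772 = 21.58 in total.
Per side: 21.58 / 2 = 10.79 in.
Round up → use L = 11 in on each side.

L = 11 in on each side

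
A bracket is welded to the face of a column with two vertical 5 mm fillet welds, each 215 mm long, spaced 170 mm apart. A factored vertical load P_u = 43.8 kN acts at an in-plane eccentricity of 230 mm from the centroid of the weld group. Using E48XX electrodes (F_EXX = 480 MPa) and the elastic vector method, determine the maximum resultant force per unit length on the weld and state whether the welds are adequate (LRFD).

Total weld length L_w = 430 mm. Treat welds as unit-width lines.
Polar moment about centroid: J = 2[d³/12 + d(b/2)²] = 2[215³/12 + 215×85²] = 4763000 mm³.
Direct shear f_v = P/L_w = 43.8×10³ / 430 = 101.9 N/mm (vertical).
Torsion M = P·e = 43.8×10³ × 230 = 10074000 N·mm.
Critical point at (x, y) = (85, 107.5) from centroid. f_tx = M·y/J = 227.4 N/mm; f_ty = M·x/J = 179.8 N/mm.
Resultant f_max = √[f_tx² + (f_v + f_ty)²] = √[227.4² + (101.9 + 179.8)²] = 362 N/mm.
Capacity per unit length: φr_n = 0.75 × 0.6 × 480 × (0.707 × 5) = 763.6 N/mm.
362 ≤ 763.6 → adequate.

f_max ≈ 362 N/mm; adequate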